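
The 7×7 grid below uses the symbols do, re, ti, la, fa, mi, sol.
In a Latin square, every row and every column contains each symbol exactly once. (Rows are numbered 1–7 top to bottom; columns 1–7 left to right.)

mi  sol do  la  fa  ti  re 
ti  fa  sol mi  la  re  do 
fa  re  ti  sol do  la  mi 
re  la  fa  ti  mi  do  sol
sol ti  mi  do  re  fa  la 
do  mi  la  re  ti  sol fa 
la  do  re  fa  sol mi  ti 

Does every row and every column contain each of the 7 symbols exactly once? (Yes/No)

Each row is a permutation of the 7 symbols, and so is each column.

Yes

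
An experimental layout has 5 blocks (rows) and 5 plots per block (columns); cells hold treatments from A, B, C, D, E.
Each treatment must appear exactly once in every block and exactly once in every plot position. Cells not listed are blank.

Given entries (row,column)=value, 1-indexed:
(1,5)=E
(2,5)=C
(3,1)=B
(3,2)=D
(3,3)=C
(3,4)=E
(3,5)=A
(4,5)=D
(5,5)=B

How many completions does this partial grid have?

56

Block 1, plot 1: eliminating its block and plot leaves {A, C, D}.
Block 1, plot 2: eliminating its block and plot leaves {A, B, C}.
Block 1, plot 3: eliminating its block and plot leaves {A, B, D}.
Block 1, plot 4: eliminating its block and plot leaves {A, B, C, D}.
Block 2, plot 1: eliminating its block and plot leaves {A, D, E}.
Block 2, plot 2: eliminating its block and plot leaves {A, B, E}.
Block 2, plot 3: eliminating its block and plot leaves {A, B, D, E}.
Block 2, plot 4: eliminating its block and plot leaves {A, B, D}.
Block 4, plot 1: eliminating its block and plot leaves {A, C, E}.
Block 4, plot 2: eliminating its block and plot leaves {A, B, C, E}.
Block 4, plot 3: eliminating its block and plot leaves {A, B, E}.
Block 4, plot 4: eliminating its block and plot leaves {A, B, C}.
Block 5, plot 1: eliminating its block and plot leaves {A, C, D, E}.
Block 5, plot 2: eliminating its block and plot leaves {A, C, E}.
Block 5, plot 3: eliminating its block and plot leaves {A, D, E}.
Block 5, plot 4: eliminating its block and plot leaves {A, C, D}.
Enumerating the assignments across these blanks that avoid any block or plot repeat gives 56 completions.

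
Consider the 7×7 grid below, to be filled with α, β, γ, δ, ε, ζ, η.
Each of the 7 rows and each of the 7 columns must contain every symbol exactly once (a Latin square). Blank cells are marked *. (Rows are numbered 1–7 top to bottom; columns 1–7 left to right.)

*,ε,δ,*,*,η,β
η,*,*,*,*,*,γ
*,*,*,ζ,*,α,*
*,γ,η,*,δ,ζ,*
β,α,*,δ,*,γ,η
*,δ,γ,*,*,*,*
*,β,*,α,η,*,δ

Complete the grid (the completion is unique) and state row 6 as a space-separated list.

α δ γ η ε β ζ

Row 1, column 4: row 1 has {β, δ, ε, η} and column 4 has {α, δ, ζ}, leaving only γ.
Row 2, column 2: row 2 has {γ, η} and column 2 has {α, β, γ, δ, ε}, leaving only ζ.
Row 3, column 2: row 3 has {α, ζ} and column 2 has {α, β, γ, δ, ε, ζ}, leaving only η.
Row 3, column 7: row 3 has {α, ζ, η} and column 7 has {β, γ, δ, η}, leaving only ε.
Row 3, column 3: row 3 has {α, ε, ζ, η} and column 3 has {γ, δ, η}, leaving only β.
Row 3, column 5: row 3 has {α, β, ε, ζ, η} and column 5 has {δ, η}, leaving only γ.
Row 3, column 1: row 3 has {α, β, γ, ε, ζ, η} and column 1 has {β, η}, leaving only δ.
Row 4, column 7: row 4 has {γ, δ, ζ, η} and column 7 has {β, γ, δ, ε, η}, leaving only α.
Row 6, column 7: row 6 has {γ, δ} and column 7 has {α, β, γ, δ, ε, η}, leaving only ζ.
Row 4, column 1: row 4 has {α, γ, δ, ζ, η} and column 1 has {β, δ, η}, leaving only ε.
Row 6, column 1: row 6 has {γ, δ, ζ} and column 1 has {β, δ, ε, η}, leaving only α.
Row 1, column 1: row 1 has {β, γ, δ, ε, η} and column 1 has {α, β, δ, ε, η}, leaving only ζ.
Row 1, column 5: row 1 has {β, γ, δ, ε, ζ, η} and column 5 has {γ, δ, η}, leaving only α.
Row 4, column 4: row 4 has {α, γ, δ, ε, ζ, η} and column 4 has {α, γ, δ, ζ}, leaving only β.
Row 2, column 4: row 2 has {γ, ζ, η} and column 4 has {α, β, γ, δ, ζ}, leaving only ε.
Row 6, column 4: row 6 has {α, γ, δ, ζ} and column 4 has {α, β, γ, δ, ε, ζ}, leaving only η.
Row 2, column 3: row 2 has {γ, ε, ζ, η} and column 3 has {β, γ, δ, η}, leaving only α.
Row 2, column 5: row 2 has {α, γ, ε, ζ, η} and column 5 has {α, γ, δ, η}, leaving only β.
Row 6, column 5: row 6 has {α, γ, δ, ζ, η} and column 5 has {α, β, γ, δ, η}, leaving only ε.
Row 6, column 6: row 6 has {α, γ, δ, ε, ζ, η} and column 6 has {α, γ, ζ, η}, leaving only β.
So row 6 reads: α δ γ η ε β ζ.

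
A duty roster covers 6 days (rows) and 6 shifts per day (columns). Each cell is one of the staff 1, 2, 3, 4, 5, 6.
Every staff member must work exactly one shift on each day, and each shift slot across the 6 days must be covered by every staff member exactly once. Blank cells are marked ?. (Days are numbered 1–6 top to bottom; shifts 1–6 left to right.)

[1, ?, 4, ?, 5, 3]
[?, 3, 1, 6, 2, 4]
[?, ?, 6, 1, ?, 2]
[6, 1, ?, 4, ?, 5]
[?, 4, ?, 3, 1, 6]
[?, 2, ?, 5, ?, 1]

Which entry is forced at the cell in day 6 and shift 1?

Day 1, shift 2: day 1 has {1, 3, 4, 5} and shift 2 has {1, 2, 3, 4}, leaving only 6.
Day 1, shift 4: day 1 has {1, 3, 4, 5, 6} and shift 4 has {1, 3, 4, 5, 6}, leaving only 2.
Day 2, shift 1: day 2 has {1, 2, 3, 4, 6} and shift 1 has {1, 6}, leaving only 5.
Day 3, shift 2: day 3 has {1, 2, 6} and shift 2 has {1, 2, 3, 4, 6}, leaving only 5.
Day 4, shift 5: day 4 has {1, 4, 5, 6} and shift 5 has {1, 2, 5}, leaving only 3.
Day 3, shift 5: day 3 has {1, 2, 5, 6} and shift 5 has {1, 2, 3, 5}, leaving only 4.
Day 3, shift 1: day 3 has {1, 2, 4, 5, 6} and shift 1 has {1, 5, 6}, leaving only 3.
Day 6 already has {1, 2, 5} and shift 1 already has {1, 3, 5, 6}, so day 6, shift 1 must be 4.

4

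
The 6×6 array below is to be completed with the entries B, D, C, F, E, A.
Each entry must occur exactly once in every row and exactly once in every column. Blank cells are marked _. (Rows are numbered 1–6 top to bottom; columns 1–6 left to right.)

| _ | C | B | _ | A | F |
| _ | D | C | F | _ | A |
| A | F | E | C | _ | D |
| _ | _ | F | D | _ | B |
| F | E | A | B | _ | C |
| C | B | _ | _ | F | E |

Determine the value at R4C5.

C

Row 1, column 4: row 1 has {B, C, F, A} and column 4 has {B, D, C, F}, leaving only E.
Row 1, column 1: row 1 has {B, C, F, E, A} and column 1 has {C, F, A}, leaving only D.
Row 3, column 5: row 3 has {D, C, F, E, A} and column 5 has {F, A}, leaving only B.
Row 2, column 5: row 2 has {D, C, F, A} and column 5 has {B, F, A}, leaving only E.
Row 4 already has {B, D, F} and column 5 already has {B, F, E, A}, so row 4, column 5 must be C.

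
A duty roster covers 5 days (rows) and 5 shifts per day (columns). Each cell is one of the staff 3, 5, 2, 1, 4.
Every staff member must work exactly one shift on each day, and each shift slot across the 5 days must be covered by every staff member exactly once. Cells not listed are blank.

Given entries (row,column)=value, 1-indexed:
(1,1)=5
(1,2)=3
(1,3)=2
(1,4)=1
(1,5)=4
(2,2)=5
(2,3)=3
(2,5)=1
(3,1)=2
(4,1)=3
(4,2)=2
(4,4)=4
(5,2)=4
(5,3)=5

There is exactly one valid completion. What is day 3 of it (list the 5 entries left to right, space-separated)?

Day 3, shift 2: day 3 has {2} and shift 2 has {3, 5, 2, 4}, leaving only 1.
Day 3, shift 3: day 3 has {2, 1} and shift 3 has {3, 5, 2}, leaving only 4.
Day 2, shift 1: day 2 has {3, 5, 1} and shift 1 has {3, 5, 2}, leaving only 4.
Day 2, shift 4: day 2 has {3, 5, 1, 4} and shift 4 has {1, 4}, leaving only 2.
Day 4, shift 3: day 4 has {3, 2, 4} and shift 3 has {3, 5, 2, 4}, leaving only 1.
Day 4, shift 5: day 4 has {3, 2, 1, 4} and shift 5 has {1, 4}, leaving only 5.
Day 3, shift 5: day 3 has {2, 1, 4} and shift 5 has {5, 1, 4}, leaving only 3.
Day 3, shift 4: day 3 has {3, 2, 1, 4} and shift 4 has {2, 1, 4}, leaving only 5.
So day 3 reads: 2 1 4 5 3.

2 1 4 5 3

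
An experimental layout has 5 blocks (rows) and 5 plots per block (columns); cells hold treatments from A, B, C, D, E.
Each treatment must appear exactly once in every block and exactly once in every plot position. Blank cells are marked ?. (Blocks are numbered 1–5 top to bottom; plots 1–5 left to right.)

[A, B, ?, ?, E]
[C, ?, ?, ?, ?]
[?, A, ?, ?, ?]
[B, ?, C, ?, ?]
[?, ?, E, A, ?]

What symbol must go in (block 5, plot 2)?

C

Block 1, plot 3: block 1 has {A, B, E} and plot 3 has {C, E}, leaving only D.
Block 1, plot 4: block 1 has {A, B, D, E} and plot 4 has {A}, leaving only C.
Block 3, plot 3: block 3 has {A} and plot 3 has {C, D, E}, leaving only B.
Block 2, plot 3: block 2 has {C} and plot 3 has {B, C, D, E}, leaving only A.
Block 5, plot 1: block 5 has {A, E} and plot 1 has {A, B, C}, leaving only D.
Block 5 already has {A, D, E} and plot 2 already has {A, B}, so block 5, plot 2 must be C.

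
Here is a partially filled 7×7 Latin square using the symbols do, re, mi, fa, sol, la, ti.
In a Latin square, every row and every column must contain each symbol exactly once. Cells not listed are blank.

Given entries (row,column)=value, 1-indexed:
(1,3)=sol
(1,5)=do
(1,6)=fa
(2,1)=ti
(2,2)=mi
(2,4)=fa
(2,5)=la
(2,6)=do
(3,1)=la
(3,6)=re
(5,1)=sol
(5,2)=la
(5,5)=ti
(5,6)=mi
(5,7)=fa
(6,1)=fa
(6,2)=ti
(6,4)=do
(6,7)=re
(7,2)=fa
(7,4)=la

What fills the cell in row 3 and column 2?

do

Row 1, column 2: row 1 has {do, fa, sol} and column 2 has {mi, fa, la, ti}, leaving only re.
Row 1, column 1: row 1 has {do, re, fa, sol} and column 1 has {fa, sol, la, ti}, leaving only mi.
Row 1, column 4: row 1 has {do, re, mi, fa, sol} and column 4 has {do, fa, la}, leaving only ti.
Row 1, column 7: row 1 has {do, re, mi, fa, sol, ti} and column 7 has {re, fa}, leaving only la.
Row 2, column 3: row 2 has {do, mi, fa, la, ti} and column 3 has {sol}, leaving only re.
Row 2, column 7: row 2 has {do, re, mi, fa, la, ti} and column 7 has {re, fa, la}, leaving only sol.
Row 5, column 3: row 5 has {mi, fa, sol, la, ti} and column 3 has {re, sol}, leaving only do.
Row 5, column 4: row 5 has {do, mi, fa, sol, la, ti} and column 4 has {do, fa, la, ti}, leaving only re.
Row 3, column 2 is narrowed to {do, sol}.
If it were sol, then row 6, column 6 would be left with no valid symbol.
So row 3, column 2 must be do.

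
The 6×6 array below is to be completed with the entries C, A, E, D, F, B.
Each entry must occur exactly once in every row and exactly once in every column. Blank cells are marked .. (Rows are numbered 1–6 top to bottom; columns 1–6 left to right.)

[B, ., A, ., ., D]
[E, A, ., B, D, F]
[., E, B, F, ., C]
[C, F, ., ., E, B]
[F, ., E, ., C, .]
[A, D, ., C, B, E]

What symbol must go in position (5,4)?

D

Row 1, column 2: row 1 has {A, D, B} and column 2 has {A, E, D, F}, leaving only C.
Row 1, column 4: row 1 has {C, A, D, B} and column 4 has {C, F, B}, leaving only E.
Row 1, column 5: row 1 has {C, A, E, D, B} and column 5 has {C, E, D, B}, leaving only F.
Row 2, column 3: row 2 has {A, E, D, F, B} and column 3 has {A, E, B}, leaving only C.
Row 3, column 1: row 3 has {C, E, F, B} and column 1 has {C, A, E, F, B}, leaving only D.
Row 3, column 5: row 3 has {C, E, D, F, B} and column 5 has {C, E, D, F, B}, leaving only A.
Row 4, column 3: row 4 has {C, E, F, B} and column 3 has {C, A, E, B}, leaving only D.
Row 4, column 4: row 4 has {C, E, D, F, B} and column 4 has {C, E, F, B}, leaving only A.
Row 5 already has {C, E, F} and column 4 already has {C, A, E, F, B}, so row 5, column 4 must be D.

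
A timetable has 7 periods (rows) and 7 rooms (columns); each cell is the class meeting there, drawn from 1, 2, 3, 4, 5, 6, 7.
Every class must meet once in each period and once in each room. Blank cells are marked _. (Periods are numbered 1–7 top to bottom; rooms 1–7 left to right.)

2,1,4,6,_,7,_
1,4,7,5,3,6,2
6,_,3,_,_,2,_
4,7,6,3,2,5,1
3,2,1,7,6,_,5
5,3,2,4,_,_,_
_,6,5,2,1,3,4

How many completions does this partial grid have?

1

Period 1, room 5: eliminating its period and room leaves {5}.
Period 1, room 7: eliminating its period and room leaves {3}.
Period 3, room 2: eliminating its period and room leaves {5}.
Period 3, room 4: eliminating its period and room leaves {1}.
Period 3, room 5: eliminating its period and room leaves {4, 5, 7}.
Period 3, room 7: eliminating its period and room leaves {7}.
Period 5, room 6: eliminating its period and room leaves {4}.
Period 6, room 5: eliminating its period and room leaves {7}.
Period 6, room 6: eliminating its period and room leaves {1}.
Period 6, room 7: eliminating its period and room leaves {6, 7}.
Period 7, room 1: eliminating its period and room leaves {7}.
Only one assignment across all blanks avoids any period or room repeat, giving 1 completion.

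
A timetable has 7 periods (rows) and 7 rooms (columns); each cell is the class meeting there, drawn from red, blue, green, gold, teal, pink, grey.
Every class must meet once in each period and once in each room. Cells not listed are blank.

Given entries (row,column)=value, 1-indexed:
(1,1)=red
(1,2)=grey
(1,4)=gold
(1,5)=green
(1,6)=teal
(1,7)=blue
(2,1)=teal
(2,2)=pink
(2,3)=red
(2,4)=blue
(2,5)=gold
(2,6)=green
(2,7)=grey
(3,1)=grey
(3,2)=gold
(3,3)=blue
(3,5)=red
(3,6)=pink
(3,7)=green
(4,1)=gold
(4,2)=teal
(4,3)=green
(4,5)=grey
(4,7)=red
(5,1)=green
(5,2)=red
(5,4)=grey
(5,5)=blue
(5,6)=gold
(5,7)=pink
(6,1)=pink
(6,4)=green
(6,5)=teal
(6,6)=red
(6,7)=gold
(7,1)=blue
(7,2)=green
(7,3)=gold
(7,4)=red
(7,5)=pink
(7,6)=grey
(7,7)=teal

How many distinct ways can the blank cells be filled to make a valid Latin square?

Period 1, room 3: eliminating its period and room leaves {pink}.
Period 3, room 4: eliminating its period and room leaves {teal}.
Period 4, room 4: eliminating its period and room leaves {pink}.
Period 4, room 6: eliminating its period and room leaves {blue}.
Period 5, room 3: eliminating its period and room leaves {teal}.
Period 6, room 2: eliminating its period and room leaves {blue}.
Period 6, room 3: eliminating its period and room leaves {grey}.
Only one assignment across all blanks avoids any period or room repeat, giving 1 completion.

1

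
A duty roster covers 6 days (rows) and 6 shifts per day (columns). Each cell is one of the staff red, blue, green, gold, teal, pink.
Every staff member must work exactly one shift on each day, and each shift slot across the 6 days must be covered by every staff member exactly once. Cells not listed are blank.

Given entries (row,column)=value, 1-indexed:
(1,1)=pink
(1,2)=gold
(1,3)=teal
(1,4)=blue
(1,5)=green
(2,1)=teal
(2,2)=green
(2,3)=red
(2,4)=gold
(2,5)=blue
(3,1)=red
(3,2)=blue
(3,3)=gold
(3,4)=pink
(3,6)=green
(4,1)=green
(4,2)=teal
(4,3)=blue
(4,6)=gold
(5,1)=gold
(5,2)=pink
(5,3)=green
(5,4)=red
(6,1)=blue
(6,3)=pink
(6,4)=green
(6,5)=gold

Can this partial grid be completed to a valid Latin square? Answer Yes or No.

No

Day 4, shift 4: day 4 together with shift 4 already contain {red, blue, green, gold, teal, pink} — every symbol — so nothing can go there. The grid has no valid completion.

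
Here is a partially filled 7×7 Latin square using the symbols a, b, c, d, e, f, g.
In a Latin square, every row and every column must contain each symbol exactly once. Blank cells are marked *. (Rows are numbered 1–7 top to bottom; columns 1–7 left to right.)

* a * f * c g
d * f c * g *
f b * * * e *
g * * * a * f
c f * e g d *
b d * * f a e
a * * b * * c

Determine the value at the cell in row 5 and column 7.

b

Row 1, column 1: row 1 has {a, c, f, g} and column 1 has {a, b, c, d, f, g}, leaving only e.
Row 2, column 2: row 2 has {c, d, f, g} and column 2 has {a, b, d, f}, leaving only e.
Row 2, column 5: row 2 has {c, d, e, f, g} and column 5 has {a, f, g}, leaving only b.
Row 1, column 5: row 1 has {a, c, e, f, g} and column 5 has {a, b, f, g}, leaving only d.
Row 1, column 3: row 1 has {a, c, d, e, f, g} and column 3 has {f}, leaving only b.
Row 2, column 7: row 2 has {b, c, d, e, f, g} and column 7 has {c, e, f, g}, leaving only a.
Row 5 already has {c, d, e, f, g} and column 7 already has {a, c, e, f, g}, so row 5, column 7 must be b.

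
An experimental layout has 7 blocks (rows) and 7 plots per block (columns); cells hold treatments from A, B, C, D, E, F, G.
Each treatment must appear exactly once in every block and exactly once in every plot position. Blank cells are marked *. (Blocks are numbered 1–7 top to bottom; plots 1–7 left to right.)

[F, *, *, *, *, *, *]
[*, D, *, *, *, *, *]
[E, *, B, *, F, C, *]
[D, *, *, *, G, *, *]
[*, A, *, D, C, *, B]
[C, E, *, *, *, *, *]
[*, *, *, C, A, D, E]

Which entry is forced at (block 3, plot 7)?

Block 3, plot 2: block 3 has {B, C, E, F} and plot 2 has {A, D, E}, leaving only G.
Block 3, plot 4: block 3 has {B, C, E, F, G} and plot 4 has {C, D}, leaving only A.
Block 3 already has {A, B, C, E, F, G} and plot 7 already has {B, E}, so block 3, plot 7 must be D.

D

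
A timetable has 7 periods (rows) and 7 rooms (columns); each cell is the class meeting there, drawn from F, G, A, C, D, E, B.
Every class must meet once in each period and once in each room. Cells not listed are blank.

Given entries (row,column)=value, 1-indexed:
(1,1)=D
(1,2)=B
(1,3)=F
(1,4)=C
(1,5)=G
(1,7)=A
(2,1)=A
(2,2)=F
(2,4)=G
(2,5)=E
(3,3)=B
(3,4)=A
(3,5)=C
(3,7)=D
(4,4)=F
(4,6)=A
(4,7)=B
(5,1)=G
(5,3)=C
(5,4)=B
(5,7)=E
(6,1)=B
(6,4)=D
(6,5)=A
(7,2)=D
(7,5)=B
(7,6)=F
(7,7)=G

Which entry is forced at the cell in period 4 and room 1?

Period 1, room 6: period 1 has {F, G, A, C, D, B} and room 6 has {F, A}, leaving only E.
Period 2, room 3: period 2 has {F, G, A, E} and room 3 has {F, C, B}, leaving only D.
Period 2, room 7: period 2 has {F, G, A, D, E} and room 7 has {G, A, D, E, B}, leaving only C.
Period 2, room 6: period 2 has {F, G, A, C, D, E} and room 6 has {F, A, E}, leaving only B.
Period 3, room 6: period 3 has {A, C, D, B} and room 6 has {F, A, E, B}, leaving only G.
Period 3, room 2: period 3 has {G, A, C, D, B} and room 2 has {F, D, B}, leaving only E.
Period 3, room 1: period 3 has {G, A, C, D, E, B} and room 1 has {G, A, D, B}, leaving only F.
Period 4, room 5: period 4 has {F, A, B} and room 5 has {G, A, C, E, B}, leaving only D.
Period 5, room 2: period 5 has {G, C, E, B} and room 2 has {F, D, E, B}, leaving only A.
Period 5, room 5: period 5 has {G, A, C, E, B} and room 5 has {G, A, C, D, E, B}, leaving only F.
Period 5, room 6: period 5 has {F, G, A, C, E, B} and room 6 has {F, G, A, E, B}, leaving only D.
Period 6, room 6: period 6 has {A, D, B} and room 6 has {F, G, A, D, E, B}, leaving only C.
Period 6, room 2: period 6 has {A, C, D, B} and room 2 has {F, A, D, E, B}, leaving only G.
Period 4, room 2: period 4 has {F, A, D, B} and room 2 has {F, G, A, D, E, B}, leaving only C.
Period 4 already has {F, A, C, D, B} and room 1 already has {F, G, A, D, B}, so period 4, room 1 must be E.

E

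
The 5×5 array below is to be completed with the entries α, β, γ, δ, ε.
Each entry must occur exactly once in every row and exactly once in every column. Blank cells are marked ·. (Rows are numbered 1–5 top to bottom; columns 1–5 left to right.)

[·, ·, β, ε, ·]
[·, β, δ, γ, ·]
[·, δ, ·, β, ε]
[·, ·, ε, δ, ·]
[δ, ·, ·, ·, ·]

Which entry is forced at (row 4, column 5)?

Row 2, column 5: row 2 has {β, γ, δ} and column 5 has {ε}, leaving only α.
Row 2, column 1: row 2 has {α, β, γ, δ} and column 1 has {δ}, leaving only ε.
Row 5, column 4: row 5 has {δ} and column 4 has {β, γ, δ, ε}, leaving only α.
Row 5, column 3: row 5 has {α, δ} and column 3 has {β, δ, ε}, leaving only γ.
Row 3, column 3: row 3 has {β, δ, ε} and column 3 has {β, γ, δ, ε}, leaving only α.
Row 3, column 1: row 3 has {α, β, δ, ε} and column 1 has {δ, ε}, leaving only γ.
Row 1, column 1: row 1 has {β, ε} and column 1 has {γ, δ, ε}, leaving only α.
Row 1, column 2: row 1 has {α, β, ε} and column 2 has {β, δ}, leaving only γ.
Row 1, column 5: row 1 has {α, β, γ, ε} and column 5 has {α, ε}, leaving only δ.
Row 4, column 1: row 4 has {δ, ε} and column 1 has {α, γ, δ, ε}, leaving only β.
Row 4 already has {β, δ, ε} and column 5 already has {α, δ, ε}, so row 4, column 5 must be γ.

γ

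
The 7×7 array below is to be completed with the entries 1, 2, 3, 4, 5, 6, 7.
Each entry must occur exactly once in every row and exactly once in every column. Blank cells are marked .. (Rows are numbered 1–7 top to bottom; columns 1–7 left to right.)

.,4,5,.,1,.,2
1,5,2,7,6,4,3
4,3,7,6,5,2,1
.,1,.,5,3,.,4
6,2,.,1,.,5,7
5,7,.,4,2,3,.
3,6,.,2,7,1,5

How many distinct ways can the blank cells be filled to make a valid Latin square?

1

Row 1, column 1: eliminating its row and column leaves {7}.
Row 1, column 4: eliminating its row and column leaves {3}.
Row 1, column 6: eliminating its row and column leaves {6, 7}.
Row 4, column 1: eliminating its row and column leaves {2, 7}.
Row 4, column 3: eliminating its row and column leaves {6}.
Row 4, column 6: eliminating its row and column leaves {6, 7}.
Row 5, column 3: eliminating its row and column leaves {3, 4}.
Row 5, column 5: eliminating its row and column leaves {4}.
Row 6, column 3: eliminating its row and column leaves {1, 6}.
Row 6, column 7: eliminating its row and column leaves {6}.
Row 7, column 3: eliminating its row and column leaves {4}.
Only one assignment across all blanks avoids any row or column repeat, giving 1 completion.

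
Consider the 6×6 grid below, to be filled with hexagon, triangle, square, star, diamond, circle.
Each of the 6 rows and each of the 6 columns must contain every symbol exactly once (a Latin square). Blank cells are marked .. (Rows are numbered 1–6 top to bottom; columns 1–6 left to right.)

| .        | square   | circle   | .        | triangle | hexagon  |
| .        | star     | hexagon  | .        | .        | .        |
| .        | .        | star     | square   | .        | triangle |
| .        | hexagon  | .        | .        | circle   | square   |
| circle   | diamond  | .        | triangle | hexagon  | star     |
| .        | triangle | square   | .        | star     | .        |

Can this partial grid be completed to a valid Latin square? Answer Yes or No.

No

Row 5, column 3: row 5 together with column 3 already contain {hexagon, triangle, square, star, diamond, circle} — every symbol — so nothing can go there. The grid has no valid completion.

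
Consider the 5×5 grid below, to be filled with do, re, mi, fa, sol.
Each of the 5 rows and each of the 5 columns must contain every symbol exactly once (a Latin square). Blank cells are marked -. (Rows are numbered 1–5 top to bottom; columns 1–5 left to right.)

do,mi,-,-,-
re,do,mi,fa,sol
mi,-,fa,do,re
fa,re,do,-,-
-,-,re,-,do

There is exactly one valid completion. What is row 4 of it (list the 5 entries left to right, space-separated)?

Row 4, column 5: row 4 has {do, re, fa} and column 5 has {do, re, sol}, leaving only mi.
Row 4, column 4: row 4 has {do, re, mi, fa} and column 4 has {do, fa}, leaving only sol.
So row 4 reads: fa re do sol mi.

fa re do sol mi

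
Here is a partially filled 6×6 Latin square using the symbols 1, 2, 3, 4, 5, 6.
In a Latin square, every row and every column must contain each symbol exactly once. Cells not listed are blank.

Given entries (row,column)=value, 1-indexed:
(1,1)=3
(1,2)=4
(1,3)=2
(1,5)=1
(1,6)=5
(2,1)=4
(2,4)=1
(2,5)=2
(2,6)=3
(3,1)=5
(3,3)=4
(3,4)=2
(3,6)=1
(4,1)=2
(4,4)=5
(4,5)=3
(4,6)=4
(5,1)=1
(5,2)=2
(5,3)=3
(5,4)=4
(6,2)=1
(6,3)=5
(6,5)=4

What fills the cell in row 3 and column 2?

Row 1, column 4: row 1 has {1, 2, 3, 4, 5} and column 4 has {1, 2, 4, 5}, leaving only 6.
Row 2, column 3: row 2 has {1, 2, 3, 4} and column 3 has {2, 3, 4, 5}, leaving only 6.
Row 2, column 2: row 2 has {1, 2, 3, 4, 6} and column 2 has {1, 2, 4}, leaving only 5.
Row 3, column 5: row 3 has {1, 2, 4, 5} and column 5 has {1, 2, 3, 4}, leaving only 6.
Row 3 already has {1, 2, 4, 5, 6} and column 2 already has {1, 2, 4, 5}, so row 3, column 2 must be 3.

3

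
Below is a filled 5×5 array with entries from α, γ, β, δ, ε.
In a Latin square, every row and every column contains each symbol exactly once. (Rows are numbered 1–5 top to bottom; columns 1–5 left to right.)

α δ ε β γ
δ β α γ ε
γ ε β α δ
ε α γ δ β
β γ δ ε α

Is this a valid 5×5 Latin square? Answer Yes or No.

Each row is a permutation of the 5 symbols, and so is each column.

Yes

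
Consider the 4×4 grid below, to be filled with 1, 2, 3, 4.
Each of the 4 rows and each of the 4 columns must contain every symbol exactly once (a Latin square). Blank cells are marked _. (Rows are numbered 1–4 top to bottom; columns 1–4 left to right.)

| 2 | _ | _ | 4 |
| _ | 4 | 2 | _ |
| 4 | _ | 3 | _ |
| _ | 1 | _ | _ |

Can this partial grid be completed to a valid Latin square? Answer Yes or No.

No row or column among the givens repeats a symbol, and propagating forced cells runs into no contradiction.
One valid completion exists (for instance, 2 3 1 4 / 1 4 2 3 / 4 2 3 1 / 3 1 4 2).

Yes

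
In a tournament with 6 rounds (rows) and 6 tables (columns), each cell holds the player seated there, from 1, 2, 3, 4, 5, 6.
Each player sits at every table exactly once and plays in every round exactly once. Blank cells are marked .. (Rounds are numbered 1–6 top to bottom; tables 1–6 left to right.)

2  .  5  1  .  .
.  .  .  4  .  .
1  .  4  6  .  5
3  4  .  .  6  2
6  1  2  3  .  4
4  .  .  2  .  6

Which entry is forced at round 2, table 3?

Round 1, table 6: round 1 has {1, 2, 5} and table 6 has {2, 4, 5, 6}, leaving only 3.
Round 1, table 2: round 1 has {1, 2, 3, 5} and table 2 has {1, 4}, leaving only 6.
Round 1, table 5: round 1 has {1, 2, 3, 5, 6} and table 5 has {6}, leaving only 4.
Round 2, table 1: round 2 has {4} and table 1 has {1, 2, 3, 4, 6}, leaving only 5.
Round 2, table 6: round 2 has {4, 5} and table 6 has {2, 3, 4, 5, 6}, leaving only 1.
Round 4, table 3: round 4 has {2, 3, 4, 6} and table 3 has {2, 4, 5}, leaving only 1.
Round 4, table 4: round 4 has {1, 2, 3, 4, 6} and table 4 has {1, 2, 3, 4, 6}, leaving only 5.
Round 5, table 5: round 5 has {1, 2, 3, 4, 6} and table 5 has {4, 6}, leaving only 5.
Round 6, table 3: round 6 has {2, 4, 6} and table 3 has {1, 2, 4, 5}, leaving only 3.
Round 2 already has {1, 4, 5} and table 3 already has {1, 2, 3, 4, 5}, so round 2, table 3 must be 6.

6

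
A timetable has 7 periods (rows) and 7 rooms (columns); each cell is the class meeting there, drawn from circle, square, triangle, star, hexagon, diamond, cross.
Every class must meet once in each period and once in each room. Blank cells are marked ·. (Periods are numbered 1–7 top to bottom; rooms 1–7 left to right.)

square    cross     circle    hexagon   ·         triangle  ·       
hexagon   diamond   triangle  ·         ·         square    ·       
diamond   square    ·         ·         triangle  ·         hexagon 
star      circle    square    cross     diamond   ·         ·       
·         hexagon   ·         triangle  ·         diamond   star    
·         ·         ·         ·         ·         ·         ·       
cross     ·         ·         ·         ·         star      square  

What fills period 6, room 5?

Period 1, room 5: period 1 has {circle, square, triangle, hexagon, cross} and room 5 has {triangle, diamond}, leaving only star.
Period 1, room 7: period 1 has {circle, square, triangle, star, hexagon, cross} and room 7 has {square, star, hexagon}, leaving only diamond.
Period 4, room 6: period 4 has {circle, square, star, diamond, cross} and room 6 has {square, triangle, star, diamond}, leaving only hexagon.
Period 4, room 7: period 4 has {circle, square, star, hexagon, diamond, cross} and room 7 has {square, star, hexagon, diamond}, leaving only triangle.
Period 5, room 1: period 5 has {triangle, star, hexagon, diamond} and room 1 has {square, star, hexagon, diamond, cross}, leaving only circle.
Period 5, room 3: period 5 has {circle, triangle, star, hexagon, diamond} and room 3 has {circle, square, triangle}, leaving only cross.
Period 3, room 3: period 3 has {square, triangle, hexagon, diamond} and room 3 has {circle, square, triangle, cross}, leaving only star.
Period 3, room 4: period 3 has {square, triangle, star, hexagon, diamond} and room 4 has {triangle, hexagon, cross}, leaving only circle.
Period 2, room 4: period 2 has {square, triangle, hexagon, diamond} and room 4 has {circle, triangle, hexagon, cross}, leaving only star.
Period 3, room 6: period 3 has {circle, square, triangle, star, hexagon, diamond} and room 6 has {square, triangle, star, hexagon, diamond}, leaving only cross.
Period 5, room 5: period 5 has {circle, triangle, star, hexagon, diamond, cross} and room 5 has {triangle, star, diamond}, leaving only square.
Period 6, room 1: period 6 has {} and room 1 has {circle, square, star, hexagon, diamond, cross}, leaving only triangle.
Period 6, room 2: period 6 has {triangle} and room 2 has {circle, square, hexagon, diamond, cross}, leaving only star.
Period 6, room 6: period 6 has {triangle, star} and room 6 has {square, triangle, star, hexagon, diamond, cross}, leaving only circle.
Period 6, room 7: period 6 has {circle, triangle, star} and room 7 has {square, triangle, star, hexagon, diamond}, leaving only cross.
Period 6 already has {circle, triangle, star, cross} and room 5 already has {square, triangle, star, diamond}, so period 6, room 5 must be hexagon.

hexagon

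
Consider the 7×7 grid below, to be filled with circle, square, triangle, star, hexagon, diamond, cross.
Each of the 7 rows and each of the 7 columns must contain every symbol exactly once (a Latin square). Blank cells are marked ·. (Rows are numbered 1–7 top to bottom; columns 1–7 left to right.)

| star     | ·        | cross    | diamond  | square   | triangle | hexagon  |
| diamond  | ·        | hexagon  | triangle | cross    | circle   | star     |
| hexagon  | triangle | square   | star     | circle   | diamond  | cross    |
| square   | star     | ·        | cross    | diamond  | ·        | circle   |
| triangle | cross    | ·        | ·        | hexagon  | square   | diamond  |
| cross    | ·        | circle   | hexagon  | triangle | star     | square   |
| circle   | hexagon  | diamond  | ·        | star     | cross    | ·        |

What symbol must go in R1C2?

circle

Row 1 already has {square, triangle, star, hexagon, diamond, cross} and column 2 already has {triangle, star, hexagon, cross}, so row 1, column 2 must be circle.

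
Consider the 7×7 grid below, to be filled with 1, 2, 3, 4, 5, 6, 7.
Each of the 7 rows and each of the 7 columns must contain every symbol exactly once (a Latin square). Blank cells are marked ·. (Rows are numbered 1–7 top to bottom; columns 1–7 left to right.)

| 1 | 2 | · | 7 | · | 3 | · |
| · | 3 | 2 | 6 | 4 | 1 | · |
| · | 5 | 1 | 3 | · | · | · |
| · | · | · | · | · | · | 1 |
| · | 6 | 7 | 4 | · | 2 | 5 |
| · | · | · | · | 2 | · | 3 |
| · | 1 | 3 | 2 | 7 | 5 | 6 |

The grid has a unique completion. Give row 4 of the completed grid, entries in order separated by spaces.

2 7 4 5 3 6 1

Row 4, column 4: row 4 has {1} and column 4 has {2, 3, 4, 6, 7}, leaving only 5.
Row 1, column 7: row 1 has {1, 2, 3, 7} and column 7 has {1, 3, 5, 6}, leaving only 4.
Row 2, column 7: row 2 has {1, 2, 3, 4, 6} and column 7 has {1, 3, 4, 5, 6}, leaving only 7.
Row 2, column 1: row 2 has {1, 2, 3, 4, 6, 7} and column 1 has {1}, leaving only 5.
Row 3, column 5: row 3 has {1, 3, 5} and column 5 has {2, 4, 7}, leaving only 6.
Row 4, column 5: row 4 has {1, 5} and column 5 has {2, 4, 6, 7}, leaving only 3.
Row 1, column 5: row 1 has {1, 2, 3, 4, 7} and column 5 has {2, 3, 4, 6, 7}, leaving only 5.
Row 1, column 3: row 1 has {1, 2, 3, 4, 5, 7} and column 3 has {1, 2, 3, 7}, leaving only 6.
Row 4, column 3: row 4 has {1, 3, 5} and column 3 has {1, 2, 3, 6, 7}, leaving only 4.
Row 4, column 2: row 4 has {1, 3, 4, 5} and column 2 has {1, 2, 3, 5, 6}, leaving only 7.
Row 4, column 6: row 4 has {1, 3, 4, 5, 7} and column 6 has {1, 2, 3, 5}, leaving only 6.
Row 4, column 1: row 4 has {1, 3, 4, 5, 6, 7} and column 1 has {1, 5}, leaving only 2.
So row 4 reads: 2 7 4 5 3 6 1.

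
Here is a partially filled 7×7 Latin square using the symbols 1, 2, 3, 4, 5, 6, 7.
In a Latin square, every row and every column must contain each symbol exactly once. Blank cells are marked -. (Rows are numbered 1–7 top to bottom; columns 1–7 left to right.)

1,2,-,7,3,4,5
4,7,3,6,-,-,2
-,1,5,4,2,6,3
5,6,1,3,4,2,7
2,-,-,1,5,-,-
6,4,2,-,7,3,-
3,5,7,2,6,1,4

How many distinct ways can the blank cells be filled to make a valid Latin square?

1

Row 1, column 3: eliminating its row and column leaves {6}.
Row 2, column 5: eliminating its row and column leaves {1}.
Row 2, column 6: eliminating its row and column leaves {5}.
Row 3, column 1: eliminating its row and column leaves {7}.
Row 5, column 2: eliminating its row and column leaves {3}.
Row 5, column 3: eliminating its row and column leaves {4, 6}.
Row 5, column 6: eliminating its row and column leaves {7}.
Row 5, column 7: eliminating its row and column leaves {6}.
Row 6, column 4: eliminating its row and column leaves {5}.
Row 6, column 7: eliminating its row and column leaves {1}.
Only one assignment across all blanks avoids any row or column repeat, giving 1 completion.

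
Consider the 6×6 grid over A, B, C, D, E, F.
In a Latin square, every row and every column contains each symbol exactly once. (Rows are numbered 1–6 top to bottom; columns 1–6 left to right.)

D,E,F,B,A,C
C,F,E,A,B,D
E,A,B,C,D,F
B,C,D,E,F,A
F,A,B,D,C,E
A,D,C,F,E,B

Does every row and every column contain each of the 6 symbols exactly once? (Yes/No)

Every row is a permutation, but column 3 contains B twice (at rows 3 and 5).

No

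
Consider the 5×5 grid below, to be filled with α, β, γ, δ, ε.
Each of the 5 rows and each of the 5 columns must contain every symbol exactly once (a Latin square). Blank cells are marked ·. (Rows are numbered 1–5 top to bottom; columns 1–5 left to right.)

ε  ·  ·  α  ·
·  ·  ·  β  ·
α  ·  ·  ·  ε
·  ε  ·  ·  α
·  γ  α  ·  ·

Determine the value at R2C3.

Row 2, column 3 is narrowed to {γ, δ, ε}.
If it were γ, then row 2, column 5 would be left with no valid symbol.
If it were δ, then row 2, column 5 would be left with no valid symbol.
So row 2, column 3 must be ε.

ε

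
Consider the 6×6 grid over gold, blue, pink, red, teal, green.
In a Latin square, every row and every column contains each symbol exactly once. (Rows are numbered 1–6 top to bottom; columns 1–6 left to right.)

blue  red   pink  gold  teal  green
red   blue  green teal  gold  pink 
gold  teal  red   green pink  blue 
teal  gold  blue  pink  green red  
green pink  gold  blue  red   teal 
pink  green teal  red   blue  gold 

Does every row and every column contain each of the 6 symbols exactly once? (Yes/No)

Yes

Each row is a permutation of the 6 symbols, and so is each column.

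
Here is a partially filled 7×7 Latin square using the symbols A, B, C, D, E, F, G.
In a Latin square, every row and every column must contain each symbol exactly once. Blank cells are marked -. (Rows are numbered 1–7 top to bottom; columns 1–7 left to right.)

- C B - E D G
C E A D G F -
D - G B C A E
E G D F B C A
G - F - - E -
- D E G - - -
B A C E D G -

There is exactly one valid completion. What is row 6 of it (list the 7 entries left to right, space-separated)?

A D E G F B C

Row 6, column 6: row 6 has {D, E, G} and column 6 has {A, C, D, E, F, G}, leaving only B.
Row 1, column 4: row 1 has {B, C, D, E, G} and column 4 has {B, D, E, F, G}, leaving only A.
Row 1, column 1: row 1 has {A, B, C, D, E, G} and column 1 has {B, C, D, E, G}, leaving only F.
Row 6, column 1: row 6 has {B, D, E, G} and column 1 has {B, C, D, E, F, G}, leaving only A.
Row 6, column 5: row 6 has {A, B, D, E, G} and column 5 has {B, C, D, E, G}, leaving only F.
Row 6, column 7: row 6 has {A, B, D, E, F, G} and column 7 has {A, E, G}, leaving only C.
So row 6 reads: A D E G F B C.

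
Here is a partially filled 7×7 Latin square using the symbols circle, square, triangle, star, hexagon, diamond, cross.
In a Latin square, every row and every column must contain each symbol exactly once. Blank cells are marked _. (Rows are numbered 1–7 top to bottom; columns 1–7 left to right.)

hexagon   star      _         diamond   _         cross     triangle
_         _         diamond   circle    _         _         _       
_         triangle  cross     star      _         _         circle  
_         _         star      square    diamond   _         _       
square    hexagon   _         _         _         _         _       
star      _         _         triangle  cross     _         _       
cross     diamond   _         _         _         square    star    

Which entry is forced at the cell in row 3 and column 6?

hexagon

Row 2, column 1: row 2 has {circle, diamond} and column 1 has {square, star, hexagon, cross}, leaving only triangle.
Row 3, column 1: row 3 has {circle, triangle, star, cross} and column 1 has {square, triangle, star, hexagon, cross}, leaving only diamond.
Row 3 already has {circle, triangle, star, diamond, cross} and column 6 already has {square, cross}, so row 3, column 6 must be hexagon.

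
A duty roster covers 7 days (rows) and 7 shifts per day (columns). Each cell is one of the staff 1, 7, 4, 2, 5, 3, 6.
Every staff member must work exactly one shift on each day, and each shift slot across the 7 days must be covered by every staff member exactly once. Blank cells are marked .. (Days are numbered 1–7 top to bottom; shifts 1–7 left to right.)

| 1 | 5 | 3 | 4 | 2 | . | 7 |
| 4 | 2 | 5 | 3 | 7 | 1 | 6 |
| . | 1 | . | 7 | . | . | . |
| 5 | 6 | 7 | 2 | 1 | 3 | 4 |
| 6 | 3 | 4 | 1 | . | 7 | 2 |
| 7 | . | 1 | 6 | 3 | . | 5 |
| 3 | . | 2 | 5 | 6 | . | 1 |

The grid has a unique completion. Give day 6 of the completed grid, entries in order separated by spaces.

7 4 1 6 3 2 5

Day 6, shift 2: day 6 has {1, 7, 5, 3, 6} and shift 2 has {1, 2, 5, 3, 6}, leaving only 4.
Day 6, shift 6: day 6 has {1, 7, 4, 5, 3, 6} and shift 6 has {1, 7, 3}, leaving only 2.
So day 6 reads: 7 4 1 6 3 2 5.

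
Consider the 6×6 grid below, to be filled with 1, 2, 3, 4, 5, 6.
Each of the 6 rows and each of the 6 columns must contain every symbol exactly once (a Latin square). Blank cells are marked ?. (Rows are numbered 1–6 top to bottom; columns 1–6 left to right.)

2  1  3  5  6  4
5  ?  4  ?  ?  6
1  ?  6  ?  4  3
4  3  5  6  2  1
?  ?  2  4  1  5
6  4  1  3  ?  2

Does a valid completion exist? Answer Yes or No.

Yes

No row or column among the givens repeats a symbol, and propagating forced cells runs into no contradiction.
One valid completion exists (for instance, 2 1 3 5 6 4 / 5 2 4 1 3 6 / 1 5 6 2 4 3 / 4 3 5 6 2 1 / 3 6 2 4 1 5 / 6 4 1 3 5 2).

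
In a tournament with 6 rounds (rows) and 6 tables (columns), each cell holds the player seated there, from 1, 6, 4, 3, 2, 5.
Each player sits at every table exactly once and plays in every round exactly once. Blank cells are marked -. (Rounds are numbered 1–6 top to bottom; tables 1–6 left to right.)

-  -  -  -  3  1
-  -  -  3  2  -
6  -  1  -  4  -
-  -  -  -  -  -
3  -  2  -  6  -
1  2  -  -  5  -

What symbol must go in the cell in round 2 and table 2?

1

Round 4, table 5: round 4 has {} and table 5 has {6, 4, 3, 2, 5}, leaving only 1.
Round 2, table 2 is narrowed to {1, 6, 4, 5}.
If it were 6, propagating the remaining blanks reaches a contradiction.
If it were 4, then round 2, table 6 would be left with no valid symbol.
If it were 5, then round 2, table 6 would be left with no valid symbol.
So round 2, table 2 must be 1.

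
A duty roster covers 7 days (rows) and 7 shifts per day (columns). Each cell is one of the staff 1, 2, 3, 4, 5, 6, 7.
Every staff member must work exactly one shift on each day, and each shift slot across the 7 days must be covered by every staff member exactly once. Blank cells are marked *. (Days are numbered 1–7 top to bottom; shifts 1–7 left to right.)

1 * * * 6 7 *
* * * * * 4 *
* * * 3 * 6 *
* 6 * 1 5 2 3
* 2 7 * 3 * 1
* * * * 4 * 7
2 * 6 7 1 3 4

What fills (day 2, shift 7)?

6

Day 4, shift 3: day 4 has {1, 2, 3, 5, 6} and shift 3 has {6, 7}, leaving only 4.
Day 4, shift 1: day 4 has {1, 2, 3, 4, 5, 6} and shift 1 has {1, 2}, leaving only 7.
Day 5, shift 6: day 5 has {1, 2, 3, 7} and shift 6 has {2, 3, 4, 6, 7}, leaving only 5.
Day 6, shift 6: day 6 has {4, 7} and shift 6 has {2, 3, 4, 5, 6, 7}, leaving only 1.
Day 7, shift 2: day 7 has {1, 2, 3, 4, 6, 7} and shift 2 has {2, 6}, leaving only 5.
Day 6, shift 2: day 6 has {1, 4, 7} and shift 2 has {2, 5, 6}, leaving only 3.
Day 1, shift 2: day 1 has {1, 6, 7} and shift 2 has {2, 3, 5, 6}, leaving only 4.
Day 2, shift 7 is narrowed to {2, 5, 6}.
If it were 2, then day 3, shift 7 would be left with no valid symbol.
If it were 5, then day 3, shift 7 would be left with no valid symbol.
So day 2, shift 7 must be 6.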